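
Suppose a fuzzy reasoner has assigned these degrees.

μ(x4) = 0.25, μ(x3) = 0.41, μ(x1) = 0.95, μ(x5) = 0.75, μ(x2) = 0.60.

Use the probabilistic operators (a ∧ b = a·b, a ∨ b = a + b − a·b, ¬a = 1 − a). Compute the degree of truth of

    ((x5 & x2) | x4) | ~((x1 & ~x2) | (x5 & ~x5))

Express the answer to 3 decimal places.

0.795

x5 & x2 = a·b on (0.7500, 0.6000) = 0.4500
(x5 & x2) | x4 = a + b − a·b on (0.4500, 0.2500) = 0.5875
~x2 = 1 − 0.6000 = 0.4000
x1 & ~x2 = a·b on (0.9500, 0.4000) = 0.3800
~x5 = 1 − 0.7500 = 0.2500
x5 & ~x5 = a·b on (0.7500, 0.2500) = 0.1875
(x1 & ~x2) | (x5 & ~x5) = a + b − a·b on (0.3800, 0.1875) = 0.4962
~((x1 & ~x2) | (x5 & ~x5)) = 1 − 0.4962 = 0.5038
((x5 & x2) | x4) | ~((x1 & ~x2) | (x5 & ~x5)) = a + b − a·b on (0.5875, 0.5038) = 0.7953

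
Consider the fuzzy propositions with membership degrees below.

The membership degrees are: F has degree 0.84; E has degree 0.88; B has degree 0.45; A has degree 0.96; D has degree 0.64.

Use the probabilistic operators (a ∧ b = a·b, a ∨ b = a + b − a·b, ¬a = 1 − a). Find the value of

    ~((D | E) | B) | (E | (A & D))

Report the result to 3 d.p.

D | E = a + b − a·b on (0.6400, 0.8800) = 0.9568
(D | E) | B = a + b − a·b on (0.9568, 0.4500) = 0.9762
~((D | E) | B) = 1 − 0.9762 = 0.0238
A & D = a·b on (0.9600, 0.6400) = 0.6144
E | (A & D) = a + b − a·b on (0.8800, 0.6144) = 0.9537
~((D | E) | B) | (E | (A & D)) = a + b − a·b on (0.0238, 0.9537) = 0.9548

0.955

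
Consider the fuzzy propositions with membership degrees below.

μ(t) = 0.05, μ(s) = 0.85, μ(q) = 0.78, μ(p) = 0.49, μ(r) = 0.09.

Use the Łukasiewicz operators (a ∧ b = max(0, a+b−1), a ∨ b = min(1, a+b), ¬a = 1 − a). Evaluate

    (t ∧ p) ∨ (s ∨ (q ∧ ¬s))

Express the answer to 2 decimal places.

0.85

t ∧ p = max(0, a+b−1) on (0.05, 0.49) = 0.00
¬s = 1 − 0.85 = 0.15
q ∧ ¬s = max(0, a+b−1) on (0.78, 0.15) = 0.00
s ∨ (q ∧ ¬s) = min(1, a+b) on (0.85, 0.00) = 0.85
(t ∧ p) ∨ (s ∨ (q ∧ ¬s)) = min(1, a+b) on (0.00, 0.85) = 0.85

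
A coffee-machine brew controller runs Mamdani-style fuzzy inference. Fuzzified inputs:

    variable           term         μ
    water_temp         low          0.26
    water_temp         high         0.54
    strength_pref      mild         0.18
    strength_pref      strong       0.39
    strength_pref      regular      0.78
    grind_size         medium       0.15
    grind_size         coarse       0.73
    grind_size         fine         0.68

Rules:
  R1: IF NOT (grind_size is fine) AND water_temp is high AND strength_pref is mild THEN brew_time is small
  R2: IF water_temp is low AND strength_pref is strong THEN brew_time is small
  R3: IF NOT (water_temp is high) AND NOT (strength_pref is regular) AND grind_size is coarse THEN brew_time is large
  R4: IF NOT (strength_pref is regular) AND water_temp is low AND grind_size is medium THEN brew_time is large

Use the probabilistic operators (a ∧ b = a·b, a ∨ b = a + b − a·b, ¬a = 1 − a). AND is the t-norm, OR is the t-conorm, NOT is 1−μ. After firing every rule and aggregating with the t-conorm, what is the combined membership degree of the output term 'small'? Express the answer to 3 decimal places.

0.129

R1: ¬fine=1−0.68=0.32, high=0.54, mild=0.18; AND[a·b] → w = 0.0311
R2: low=0.26, strong=0.39; AND[a·b] → w = 0.1014
R3: ¬high=1−0.54=0.46, ¬regular=1−0.78=0.22, coarse=0.73; AND[a·b] → w = 0.0739
R4: ¬regular=1−0.78=0.22, low=0.26, medium=0.15; AND[a·b] → w = 0.0086
Rules with consequent 'small': {R1, R2} → strengths 0.0311, 0.1014
Aggregate via t-conorm [a + b − a·b]: 0.1294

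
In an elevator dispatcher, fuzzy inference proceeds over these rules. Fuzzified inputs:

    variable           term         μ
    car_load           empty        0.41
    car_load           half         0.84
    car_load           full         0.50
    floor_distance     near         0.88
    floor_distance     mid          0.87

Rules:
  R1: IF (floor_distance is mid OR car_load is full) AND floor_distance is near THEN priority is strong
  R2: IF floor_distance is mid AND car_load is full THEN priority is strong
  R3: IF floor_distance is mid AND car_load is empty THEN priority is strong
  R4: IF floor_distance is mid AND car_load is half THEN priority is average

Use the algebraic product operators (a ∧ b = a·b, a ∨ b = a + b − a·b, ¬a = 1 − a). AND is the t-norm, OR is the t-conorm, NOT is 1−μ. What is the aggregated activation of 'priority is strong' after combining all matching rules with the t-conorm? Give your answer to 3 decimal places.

0.936

R1: (mid=0.87 OR full=0.50) = 0.9350; AND[a·b] with near=0.88 → w = 0.8228
R2: mid=0.87, full=0.50; AND[a·b] → w = 0.4350
R3: mid=0.87, empty=0.41; AND[a·b] → w = 0.3567
R4: mid=0.87, half=0.84; AND[a·b] → w = 0.7308
Rules with consequent 'strong': {R1, R2, R3} → strengths 0.8228, 0.4350, 0.3567
Aggregate via t-conorm [a + b − a·b]: 0.9356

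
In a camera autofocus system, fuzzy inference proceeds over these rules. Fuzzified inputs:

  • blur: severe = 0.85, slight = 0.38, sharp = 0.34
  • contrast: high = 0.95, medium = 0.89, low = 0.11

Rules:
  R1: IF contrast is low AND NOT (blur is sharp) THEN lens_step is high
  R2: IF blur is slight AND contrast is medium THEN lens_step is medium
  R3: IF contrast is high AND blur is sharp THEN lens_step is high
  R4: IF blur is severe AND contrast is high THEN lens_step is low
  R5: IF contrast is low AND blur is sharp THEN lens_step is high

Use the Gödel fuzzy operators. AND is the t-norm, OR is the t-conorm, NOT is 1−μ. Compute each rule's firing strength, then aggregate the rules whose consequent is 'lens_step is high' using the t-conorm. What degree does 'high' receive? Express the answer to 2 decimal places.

R1: low=0.11, ¬sharp=1−0.34=0.66; AND[min(a, b)] → w = 0.11
R2: slight=0.38, medium=0.89; AND[min(a, b)] → w = 0.38
R3: high=0.95, sharp=0.34; AND[min(a, b)] → w = 0.34
R4: severe=0.85, high=0.95; AND[min(a, b)] → w = 0.85
R5: low=0.11, sharp=0.34; AND[min(a, b)] → w = 0.11
Rules with consequent 'high': {R1, R3, R5} → strengths 0.11, 0.34, 0.11
Aggregate via t-conorm [max(a, b)]: 0.34

0.34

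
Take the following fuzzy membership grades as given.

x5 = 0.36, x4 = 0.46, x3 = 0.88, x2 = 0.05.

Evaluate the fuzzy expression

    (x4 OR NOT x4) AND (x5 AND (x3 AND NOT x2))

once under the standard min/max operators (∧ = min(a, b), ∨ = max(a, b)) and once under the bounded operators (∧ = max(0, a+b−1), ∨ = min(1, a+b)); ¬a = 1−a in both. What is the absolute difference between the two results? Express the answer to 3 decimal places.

0.170

Under standard min/max:
  NOT x4 = 1 − 0.46 = 0.54
  x4 OR NOT x4 = max(a, b) on (0.46, 0.54) = 0.54
  NOT x2 = 1 − 0.05 = 0.95
  x3 AND NOT x2 = min(a, b) on (0.88, 0.95) = 0.88
  x5 AND (x3 AND NOT x2) = min(a, b) on (0.36, 0.88) = 0.36
  (x4 OR NOT x4) AND (x5 AND (x3 AND NOT x2)) = min(a, b) on (0.54, 0.36) = 0.36
  → value = 0.3600
Under bounded:
  NOT x4 = 1 − 0.46 = 0.54
  x4 OR NOT x4 = min(1, a+b) on (0.46, 0.54) = 1.00
  NOT x2 = 1 − 0.05 = 0.95
  x3 AND NOT x2 = max(0, a+b−1) on (0.88, 0.95) = 0.83
  x5 AND (x3 AND NOT x2) = max(0, a+b−1) on (0.36, 0.83) = 0.19
  (x4 OR NOT x4) AND (x5 AND (x3 AND NOT x2)) = max(0, a+b−1) on (1.00, 0.19) = 0.19
  → value = 0.1900
|0.3600 − 0.1900| = 0.170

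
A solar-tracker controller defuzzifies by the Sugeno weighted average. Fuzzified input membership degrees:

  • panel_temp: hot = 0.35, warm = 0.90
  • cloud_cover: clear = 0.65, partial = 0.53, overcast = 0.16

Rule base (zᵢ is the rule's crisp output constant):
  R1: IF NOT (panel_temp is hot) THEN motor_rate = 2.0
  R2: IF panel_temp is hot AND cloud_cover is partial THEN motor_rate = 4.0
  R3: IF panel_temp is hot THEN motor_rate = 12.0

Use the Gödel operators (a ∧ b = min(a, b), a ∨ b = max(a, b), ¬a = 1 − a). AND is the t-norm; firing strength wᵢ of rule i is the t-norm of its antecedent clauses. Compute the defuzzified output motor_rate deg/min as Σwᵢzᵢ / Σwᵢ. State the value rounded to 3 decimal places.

R1 (z=2.0): ¬hot=1−0.35=0.65 → w = 0.65
R2 (z=4.0): hot=0.35, partial=0.53; AND[min(a, b)] → w = 0.35
R3 (z=12.0): hot=0.35 → w = 0.35
Weighted average = (0.65·2.0 + 0.35·4.0 + 0.35·12.0) / (0.65 + 0.35 + 0.35)
  = 6.9000 / 1.3500 = 5.111

5.111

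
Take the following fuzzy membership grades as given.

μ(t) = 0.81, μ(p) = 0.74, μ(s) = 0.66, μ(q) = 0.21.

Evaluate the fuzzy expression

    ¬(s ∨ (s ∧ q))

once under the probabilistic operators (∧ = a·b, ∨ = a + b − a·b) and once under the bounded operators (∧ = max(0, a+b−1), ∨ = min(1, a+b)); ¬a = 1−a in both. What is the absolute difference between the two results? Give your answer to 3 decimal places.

0.047

Under probabilistic:
  s ∧ q = a·b on (0.6600, 0.2100) = 0.1386
  s ∨ (s ∧ q) = a + b − a·b on (0.6600, 0.1386) = 0.7071
  ¬(s ∨ (s ∧ q)) = 1 − 0.7071 = 0.2929
  → value = 0.2929
Under bounded:
  s ∧ q = max(0, a+b−1) on (0.66, 0.21) = 0.00
  s ∨ (s ∧ q) = min(1, a+b) on (0.66, 0.00) = 0.66
  ¬(s ∨ (s ∧ q)) = 1 − 0.66 = 0.34
  → value = 0.3400
|0.2929 − 0.3400| = 0.047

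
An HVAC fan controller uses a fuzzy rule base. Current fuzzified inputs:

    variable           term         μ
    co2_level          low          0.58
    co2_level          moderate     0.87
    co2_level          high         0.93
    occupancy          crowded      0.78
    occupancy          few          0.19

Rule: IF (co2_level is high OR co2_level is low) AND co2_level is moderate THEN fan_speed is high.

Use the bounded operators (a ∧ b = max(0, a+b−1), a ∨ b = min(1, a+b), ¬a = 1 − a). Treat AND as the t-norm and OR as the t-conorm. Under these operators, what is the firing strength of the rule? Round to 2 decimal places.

0.87

firing strength: (high=0.93 OR low=0.58) = 1.00; AND[max(0, a+b−1)] with moderate=0.87 → w = 0.87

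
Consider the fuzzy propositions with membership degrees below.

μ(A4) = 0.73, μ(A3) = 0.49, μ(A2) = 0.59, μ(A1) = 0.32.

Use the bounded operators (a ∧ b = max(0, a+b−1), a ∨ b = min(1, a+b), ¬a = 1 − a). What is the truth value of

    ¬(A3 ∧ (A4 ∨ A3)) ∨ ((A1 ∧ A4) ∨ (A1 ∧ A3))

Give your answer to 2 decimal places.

0.56

A4 ∨ A3 = min(1, a+b) on (0.73, 0.49) = 1.00
A3 ∧ (A4 ∨ A3) = max(0, a+b−1) on (0.49, 1.00) = 0.49
¬(A3 ∧ (A4 ∨ A3)) = 1 − 0.49 = 0.51
A1 ∧ A4 = max(0, a+b−1) on (0.32, 0.73) = 0.05
A1 ∧ A3 = max(0, a+b−1) on (0.32, 0.49) = 0.00
(A1 ∧ A4) ∨ (A1 ∧ A3) = min(1, a+b) on (0.05, 0.00) = 0.05
¬(A3 ∧ (A4 ∨ A3)) ∨ ((A1 ∧ A4) ∨ (A1 ∧ A3)) = min(1, a+b) on (0.51, 0.05) = 0.56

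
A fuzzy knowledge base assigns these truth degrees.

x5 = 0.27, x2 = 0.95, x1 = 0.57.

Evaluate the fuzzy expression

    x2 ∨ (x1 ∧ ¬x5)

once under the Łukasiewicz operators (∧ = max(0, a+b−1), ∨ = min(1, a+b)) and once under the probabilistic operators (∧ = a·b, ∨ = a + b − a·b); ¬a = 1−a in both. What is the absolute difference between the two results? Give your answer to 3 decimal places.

0.029

Under Łukasiewicz:
  ¬x5 = 1 − 0.27 = 0.73
  x1 ∧ ¬x5 = max(0, a+b−1) on (0.57, 0.73) = 0.30
  x2 ∨ (x1 ∧ ¬x5) = min(1, a+b) on (0.95, 0.30) = 1.00
  → value = 1.0000
Under probabilistic:
  ¬x5 = 1 − 0.2700 = 0.7300
  x1 ∧ ¬x5 = a·b on (0.5700, 0.7300) = 0.4161
  x2 ∨ (x1 ∧ ¬x5) = a + b − a·b on (0.9500, 0.4161) = 0.9708
  → value = 0.9708
|1.0000 − 0.9708| = 0.029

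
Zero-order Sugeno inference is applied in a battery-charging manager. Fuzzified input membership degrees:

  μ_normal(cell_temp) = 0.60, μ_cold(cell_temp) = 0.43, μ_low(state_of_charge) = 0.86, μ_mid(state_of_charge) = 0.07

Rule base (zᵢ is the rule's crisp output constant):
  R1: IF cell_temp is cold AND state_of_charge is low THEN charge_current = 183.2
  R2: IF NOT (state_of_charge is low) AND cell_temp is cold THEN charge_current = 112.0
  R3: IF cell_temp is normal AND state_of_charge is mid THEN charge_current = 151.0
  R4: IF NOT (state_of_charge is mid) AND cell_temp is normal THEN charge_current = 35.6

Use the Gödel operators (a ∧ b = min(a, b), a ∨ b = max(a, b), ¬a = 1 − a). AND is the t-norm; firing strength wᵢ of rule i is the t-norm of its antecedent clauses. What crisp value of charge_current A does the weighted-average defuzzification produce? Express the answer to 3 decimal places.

101.924

R1 (z=183.2): cold=0.43, low=0.86; AND[min(a, b)] → w = 0.43
R2 (z=112.0): ¬low=1−0.86=0.14, cold=0.43; AND[min(a, b)] → w = 0.14
R3 (z=151.0): normal=0.60, mid=0.07; AND[min(a, b)] → w = 0.07
R4 (z=35.6): ¬mid=1−0.07=0.93, normal=0.60; AND[min(a, b)] → w = 0.60
Weighted average = (0.43·183.2 + 0.14·112.0 + 0.07·151.0 + 0.60·35.6) / (0.43 + 0.14 + 0.07 + 0.60)
  = 126.3860 / 1.2400 = 101.924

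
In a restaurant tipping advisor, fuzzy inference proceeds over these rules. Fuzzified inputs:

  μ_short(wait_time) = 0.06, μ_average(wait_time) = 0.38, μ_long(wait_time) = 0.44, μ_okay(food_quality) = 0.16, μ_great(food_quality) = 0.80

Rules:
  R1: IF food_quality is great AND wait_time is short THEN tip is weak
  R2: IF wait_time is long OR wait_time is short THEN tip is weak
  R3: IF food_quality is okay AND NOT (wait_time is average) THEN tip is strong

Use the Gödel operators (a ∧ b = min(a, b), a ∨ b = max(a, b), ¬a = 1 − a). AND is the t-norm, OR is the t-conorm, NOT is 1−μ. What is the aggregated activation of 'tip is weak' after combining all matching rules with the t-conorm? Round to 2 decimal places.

R1: great=0.80, short=0.06; AND[min(a, b)] → w = 0.06
R2: long=0.44, short=0.06; OR[max(a, b)] → w = 0.44
R3: okay=0.16, ¬average=1−0.38=0.62; AND[min(a, b)] → w = 0.16
Rules with consequent 'weak': {R1, R2} → strengths 0.06, 0.44
Aggregate via t-conorm [max(a, b)]: 0.44

0.44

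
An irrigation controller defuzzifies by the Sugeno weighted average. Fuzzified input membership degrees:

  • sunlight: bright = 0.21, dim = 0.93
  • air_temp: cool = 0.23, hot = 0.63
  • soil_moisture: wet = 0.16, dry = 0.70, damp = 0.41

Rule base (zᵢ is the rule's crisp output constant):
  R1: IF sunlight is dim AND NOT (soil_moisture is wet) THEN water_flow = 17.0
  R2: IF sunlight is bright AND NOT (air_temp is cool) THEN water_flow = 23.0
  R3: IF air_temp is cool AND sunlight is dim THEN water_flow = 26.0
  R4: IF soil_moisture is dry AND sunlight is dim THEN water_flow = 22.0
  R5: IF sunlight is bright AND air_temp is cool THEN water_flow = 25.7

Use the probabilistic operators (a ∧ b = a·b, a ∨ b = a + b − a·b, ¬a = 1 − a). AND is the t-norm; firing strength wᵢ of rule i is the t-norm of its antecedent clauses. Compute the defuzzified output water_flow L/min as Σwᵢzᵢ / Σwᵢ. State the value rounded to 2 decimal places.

R1 (z=17.0): dim=0.93, ¬wet=1−0.16=0.84; AND[a·b] → w = 0.7812
R2 (z=23.0): bright=0.21, ¬cool=1−0.23=0.77; AND[a·b] → w = 0.1617
R3 (z=26.0): cool=0.23, dim=0.93; AND[a·b] → w = 0.2139
R4 (z=22.0): dry=0.70, dim=0.93; AND[a·b] → w = 0.6510
R5 (z=25.7): bright=0.21, cool=0.23; AND[a·b] → w = 0.0483
Weighted average = (0.7812·17.0 + 0.1617·23.0 + 0.2139·26.0 + 0.6510·22.0 + 0.0483·25.7) / (0.7812 + 0.1617 + 0.2139 + 0.6510 + 0.0483)
  = 38.1242 / 1.8561 = 20.54

20.54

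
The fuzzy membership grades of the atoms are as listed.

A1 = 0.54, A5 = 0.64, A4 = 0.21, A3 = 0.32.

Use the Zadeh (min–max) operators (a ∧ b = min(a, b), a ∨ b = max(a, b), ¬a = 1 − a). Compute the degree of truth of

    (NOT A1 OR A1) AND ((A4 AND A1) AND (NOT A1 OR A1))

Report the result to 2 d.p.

NOT A1 = 1 − 0.54 = 0.46
NOT A1 OR A1 = max(a, b) on (0.46, 0.54) = 0.54
A4 AND A1 = min(a, b) on (0.21, 0.54) = 0.21
NOT A1 = 1 − 0.54 = 0.46
NOT A1 OR A1 = max(a, b) on (0.46, 0.54) = 0.54
(A4 AND A1) AND (NOT A1 OR A1) = min(a, b) on (0.21, 0.54) = 0.21
(NOT A1 OR A1) AND ((A4 AND A1) AND (NOT A1 OR A1)) = min(a, b) on (0.54, 0.21) = 0.21

0.21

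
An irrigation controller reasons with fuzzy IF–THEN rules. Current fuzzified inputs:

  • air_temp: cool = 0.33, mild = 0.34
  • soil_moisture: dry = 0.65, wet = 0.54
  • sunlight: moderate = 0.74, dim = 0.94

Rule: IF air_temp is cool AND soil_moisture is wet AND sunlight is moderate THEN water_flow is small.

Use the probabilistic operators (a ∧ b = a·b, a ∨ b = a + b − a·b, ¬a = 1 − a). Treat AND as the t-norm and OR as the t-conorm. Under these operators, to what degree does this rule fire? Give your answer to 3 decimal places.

0.132

firing strength: cool=0.33, wet=0.54, moderate=0.74; AND[a·b] → w = 0.1319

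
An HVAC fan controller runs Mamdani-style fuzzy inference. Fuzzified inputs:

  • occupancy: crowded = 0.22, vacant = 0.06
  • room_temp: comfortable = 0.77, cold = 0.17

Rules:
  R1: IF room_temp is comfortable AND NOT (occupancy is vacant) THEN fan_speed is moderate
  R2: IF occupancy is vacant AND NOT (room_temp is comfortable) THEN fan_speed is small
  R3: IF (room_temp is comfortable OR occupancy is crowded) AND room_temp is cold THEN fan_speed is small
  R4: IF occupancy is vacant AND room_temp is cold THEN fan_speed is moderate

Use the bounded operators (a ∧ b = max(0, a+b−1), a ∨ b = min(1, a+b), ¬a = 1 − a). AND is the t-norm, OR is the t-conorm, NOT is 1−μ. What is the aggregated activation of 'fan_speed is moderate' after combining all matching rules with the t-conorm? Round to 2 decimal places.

0.71

R1: comfortable=0.77, ¬vacant=1−0.06=0.94; AND[max(0, a+b−1)] → w = 0.71
R2: vacant=0.06, ¬comfortable=1−0.77=0.23; AND[max(0, a+b−1)] → w = 0.00
R3: (comfortable=0.77 OR crowded=0.22) = 0.99; AND[max(0, a+b−1)] with cold=0.17 → w = 0.16
R4: vacant=0.06, cold=0.17; AND[max(0, a+b−1)] → w = 0.00
Rules with consequent 'moderate': {R1, R4} → strengths 0.71, 0.00
Aggregate via t-conorm [min(1, a+b)]: 0.71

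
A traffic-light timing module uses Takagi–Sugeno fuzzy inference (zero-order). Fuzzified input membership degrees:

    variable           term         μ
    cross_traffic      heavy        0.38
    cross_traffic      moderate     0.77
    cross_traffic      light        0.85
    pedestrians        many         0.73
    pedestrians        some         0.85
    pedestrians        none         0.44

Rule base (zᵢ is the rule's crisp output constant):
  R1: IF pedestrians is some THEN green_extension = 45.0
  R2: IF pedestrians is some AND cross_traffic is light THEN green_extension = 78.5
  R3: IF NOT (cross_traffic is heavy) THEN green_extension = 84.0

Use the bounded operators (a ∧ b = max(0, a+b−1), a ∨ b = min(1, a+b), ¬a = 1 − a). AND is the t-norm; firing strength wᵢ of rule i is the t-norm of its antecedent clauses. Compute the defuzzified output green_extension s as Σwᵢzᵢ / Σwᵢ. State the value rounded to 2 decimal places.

66.95

R1 (z=45.0): some=0.85 → w = 0.85
R2 (z=78.5): some=0.85, light=0.85; AND[max(0, a+b−1)] → w = 0.70
R3 (z=84.0): ¬heavy=1−0.38=0.62 → w = 0.62
Weighted average = (0.85·45.0 + 0.70·78.5 + 0.62·84.0) / (0.85 + 0.70 + 0.62)
  = 145.2800 / 2.1700 = 66.95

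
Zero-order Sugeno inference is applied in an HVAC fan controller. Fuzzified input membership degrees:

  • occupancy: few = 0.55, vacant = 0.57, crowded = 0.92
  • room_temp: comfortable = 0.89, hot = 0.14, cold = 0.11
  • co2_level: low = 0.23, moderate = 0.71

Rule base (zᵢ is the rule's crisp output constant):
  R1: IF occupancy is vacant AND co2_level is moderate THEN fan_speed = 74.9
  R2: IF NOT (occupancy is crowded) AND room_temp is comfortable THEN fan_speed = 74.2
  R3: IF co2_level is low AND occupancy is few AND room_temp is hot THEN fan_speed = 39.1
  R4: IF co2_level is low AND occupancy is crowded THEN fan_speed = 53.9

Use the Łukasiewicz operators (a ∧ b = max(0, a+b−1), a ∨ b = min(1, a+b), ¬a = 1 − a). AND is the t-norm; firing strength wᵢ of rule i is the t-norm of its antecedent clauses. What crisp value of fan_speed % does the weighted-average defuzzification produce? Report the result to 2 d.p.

67.57

R1 (z=74.9): vacant=0.57, moderate=0.71; AND[max(0, a+b−1)] → w = 0.28
R2 (z=74.2): ¬crowded=1−0.92=0.08, comfortable=0.89; AND[max(0, a+b−1)] → w = 0.00
R3 (z=39.1): low=0.23, few=0.55, hot=0.14; AND[max(0, a+b−1)] → w = 0.00
R4 (z=53.9): low=0.23, crowded=0.92; AND[max(0, a+b−1)] → w = 0.15
Weighted average = (0.28·74.9 + 0.00·74.2 + 0.00·39.1 + 0.15·53.9) / (0.28 + 0.00 + 0.00 + 0.15)
  = 29.0570 / 0.4300 = 67.57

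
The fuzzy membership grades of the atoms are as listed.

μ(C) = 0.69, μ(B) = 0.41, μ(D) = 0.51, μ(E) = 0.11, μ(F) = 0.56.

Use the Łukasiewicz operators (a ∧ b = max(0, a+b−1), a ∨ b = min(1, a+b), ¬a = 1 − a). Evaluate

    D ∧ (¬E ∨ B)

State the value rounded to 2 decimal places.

0.51

¬E = 1 − 0.11 = 0.89
¬E ∨ B = min(1, a+b) on (0.89, 0.41) = 1.00
D ∧ (¬E ∨ B) = max(0, a+b−1) on (0.51, 1.00) = 0.51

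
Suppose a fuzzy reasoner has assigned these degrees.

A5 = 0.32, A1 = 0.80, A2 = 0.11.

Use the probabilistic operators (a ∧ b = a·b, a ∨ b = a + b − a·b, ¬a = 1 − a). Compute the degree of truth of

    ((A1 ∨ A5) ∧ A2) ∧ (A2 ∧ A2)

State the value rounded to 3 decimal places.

0.001

A1 ∨ A5 = a + b − a·b on (0.8000, 0.3200) = 0.8640
(A1 ∨ A5) ∧ A2 = a·b on (0.8640, 0.1100) = 0.0950
A2 ∧ A2 = a·b on (0.1100, 0.1100) = 0.0121
((A1 ∨ A5) ∧ A2) ∧ (A2 ∧ A2) = a·b on (0.0950, 0.0121) = 0.0011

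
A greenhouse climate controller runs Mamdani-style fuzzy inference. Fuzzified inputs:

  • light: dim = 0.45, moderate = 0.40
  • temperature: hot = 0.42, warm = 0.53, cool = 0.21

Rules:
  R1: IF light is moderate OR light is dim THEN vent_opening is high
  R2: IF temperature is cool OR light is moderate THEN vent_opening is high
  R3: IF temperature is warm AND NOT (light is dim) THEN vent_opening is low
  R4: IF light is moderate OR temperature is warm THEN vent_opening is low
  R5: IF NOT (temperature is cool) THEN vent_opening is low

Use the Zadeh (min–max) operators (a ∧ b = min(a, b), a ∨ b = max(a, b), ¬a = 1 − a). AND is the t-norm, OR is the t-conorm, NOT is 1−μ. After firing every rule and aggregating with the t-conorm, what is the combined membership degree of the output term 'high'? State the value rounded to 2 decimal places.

R1: moderate=0.40, dim=0.45; OR[max(a, b)] → w = 0.45
R2: cool=0.21, moderate=0.40; OR[max(a, b)] → w = 0.40
R3: warm=0.53, ¬dim=1−0.45=0.55; AND[min(a, b)] → w = 0.53
R4: moderate=0.40, warm=0.53; OR[max(a, b)] → w = 0.53
R5: ¬cool=1−0.21=0.79 → w = 0.79
Rules with consequent 'high': {R1, R2} → strengths 0.45, 0.40
Aggregate via t-conorm [max(a, b)]: 0.45

0.45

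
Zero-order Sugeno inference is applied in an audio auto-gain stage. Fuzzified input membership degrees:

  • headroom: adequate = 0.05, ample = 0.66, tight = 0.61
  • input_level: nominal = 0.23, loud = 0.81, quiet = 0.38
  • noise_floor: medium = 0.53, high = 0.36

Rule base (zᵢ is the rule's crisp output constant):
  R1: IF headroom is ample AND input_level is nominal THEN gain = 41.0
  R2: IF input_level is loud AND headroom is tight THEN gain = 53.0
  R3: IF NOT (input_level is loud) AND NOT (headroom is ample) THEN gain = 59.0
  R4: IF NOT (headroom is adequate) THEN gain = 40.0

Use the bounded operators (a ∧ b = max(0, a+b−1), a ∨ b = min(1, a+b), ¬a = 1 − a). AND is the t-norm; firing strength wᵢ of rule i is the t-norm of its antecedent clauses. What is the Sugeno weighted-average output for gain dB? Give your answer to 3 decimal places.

43.985

R1 (z=41.0): ample=0.66, nominal=0.23; AND[max(0, a+b−1)] → w = 0.00
R2 (z=53.0): loud=0.81, tight=0.61; AND[max(0, a+b−1)] → w = 0.42
R3 (z=59.0): ¬loud=1−0.81=0.19, ¬ample=1−0.66=0.34; AND[max(0, a+b−1)] → w = 0.00
R4 (z=40.0): ¬adequate=1−0.05=0.95 → w = 0.95
Weighted average = (0.00·41.0 + 0.42·53.0 + 0.00·59.0 + 0.95·40.0) / (0.00 + 0.42 + 0.00 + 0.95)
  = 60.2600 / 1.3700 = 43.985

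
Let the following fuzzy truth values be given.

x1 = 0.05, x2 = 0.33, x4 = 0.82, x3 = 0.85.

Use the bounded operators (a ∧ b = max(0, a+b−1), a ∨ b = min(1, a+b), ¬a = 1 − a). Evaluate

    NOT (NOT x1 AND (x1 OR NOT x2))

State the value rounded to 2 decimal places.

NOT x1 = 1 − 0.05 = 0.95
NOT x2 = 1 − 0.33 = 0.67
x1 OR NOT x2 = min(1, a+b) on (0.05, 0.67) = 0.72
NOT x1 AND (x1 OR NOT x2) = max(0, a+b−1) on (0.95, 0.72) = 0.67
NOT (NOT x1 AND (x1 OR NOT x2)) = 1 − 0.67 = 0.33

0.33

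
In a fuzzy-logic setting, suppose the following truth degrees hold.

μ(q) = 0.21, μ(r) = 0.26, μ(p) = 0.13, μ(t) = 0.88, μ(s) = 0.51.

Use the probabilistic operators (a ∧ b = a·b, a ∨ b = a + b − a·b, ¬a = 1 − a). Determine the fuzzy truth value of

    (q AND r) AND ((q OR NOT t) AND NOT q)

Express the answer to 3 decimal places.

q AND r = a·b on (0.2100, 0.2600) = 0.0546
NOT t = 1 − 0.8800 = 0.1200
q OR NOT t = a + b − a·b on (0.2100, 0.1200) = 0.3048
NOT q = 1 − 0.2100 = 0.7900
(q OR NOT t) AND NOT q = a·b on (0.3048, 0.7900) = 0.2408
(q AND r) AND ((q OR NOT t) AND NOT q) = a·b on (0.0546, 0.2408) = 0.0131

0.013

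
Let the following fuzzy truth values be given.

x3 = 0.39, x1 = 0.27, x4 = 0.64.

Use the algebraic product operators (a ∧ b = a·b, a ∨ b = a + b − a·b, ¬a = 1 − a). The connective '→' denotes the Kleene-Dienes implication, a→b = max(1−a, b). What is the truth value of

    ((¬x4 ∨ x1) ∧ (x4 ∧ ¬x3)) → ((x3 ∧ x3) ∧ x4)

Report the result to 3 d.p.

0.792

¬x4 = 1 − 0.6400 = 0.3600
¬x4 ∨ x1 = a + b − a·b on (0.3600, 0.2700) = 0.5328
¬x3 = 1 − 0.3900 = 0.6100
x4 ∧ ¬x3 = a·b on (0.6400, 0.6100) = 0.3904
(¬x4 ∨ x1) ∧ (x4 ∧ ¬x3) = a·b on (0.5328, 0.3904) = 0.2080
x3 ∧ x3 = a·b on (0.3900, 0.3900) = 0.1521
(x3 ∧ x3) ∧ x4 = a·b on (0.1521, 0.6400) = 0.0973
((¬x4 ∨ x1) ∧ (x4 ∧ ¬x3)) → ((x3 ∧ x3) ∧ x4)  [Kleene-Dienes: max(1−a, b)] with a=0.2080, b=0.0973 → 0.7920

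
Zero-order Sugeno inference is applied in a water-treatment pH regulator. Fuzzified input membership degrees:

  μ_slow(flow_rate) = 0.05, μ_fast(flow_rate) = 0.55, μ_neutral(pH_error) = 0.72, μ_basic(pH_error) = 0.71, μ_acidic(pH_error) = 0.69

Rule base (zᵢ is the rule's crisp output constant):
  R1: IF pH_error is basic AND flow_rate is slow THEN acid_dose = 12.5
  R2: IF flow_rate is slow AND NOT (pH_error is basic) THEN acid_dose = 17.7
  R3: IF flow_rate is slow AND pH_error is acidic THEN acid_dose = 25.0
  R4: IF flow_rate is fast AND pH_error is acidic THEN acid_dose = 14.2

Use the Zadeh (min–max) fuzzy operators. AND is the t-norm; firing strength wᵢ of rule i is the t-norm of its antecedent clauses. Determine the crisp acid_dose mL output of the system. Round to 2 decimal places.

R1 (z=12.5): basic=0.71, slow=0.05; AND[min(a, b)] → w = 0.05
R2 (z=17.7): slow=0.05, ¬basic=1−0.71=0.29; AND[min(a, b)] → w = 0.05
R3 (z=25.0): slow=0.05, acidic=0.69; AND[min(a, b)] → w = 0.05
R4 (z=14.2): fast=0.55, acidic=0.69; AND[min(a, b)] → w = 0.55
Weighted average = (0.05·12.5 + 0.05·17.7 + 0.05·25.0 + 0.55·14.2) / (0.05 + 0.05 + 0.05 + 0.55)
  = 10.5700 / 0.7000 = 15.10

15.10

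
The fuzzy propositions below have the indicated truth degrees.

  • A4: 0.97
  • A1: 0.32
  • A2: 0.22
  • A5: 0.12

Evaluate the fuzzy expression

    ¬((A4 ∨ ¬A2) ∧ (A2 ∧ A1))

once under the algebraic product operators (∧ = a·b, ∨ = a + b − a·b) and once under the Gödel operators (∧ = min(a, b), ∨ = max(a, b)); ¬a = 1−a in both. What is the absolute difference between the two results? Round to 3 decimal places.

0.150

Under algebraic product:
  ¬A2 = 1 − 0.2200 = 0.7800
  A4 ∨ ¬A2 = a + b − a·b on (0.9700, 0.7800) = 0.9934
  A2 ∧ A1 = a·b on (0.2200, 0.3200) = 0.0704
  (A4 ∨ ¬A2) ∧ (A2 ∧ A1) = a·b on (0.9934, 0.0704) = 0.0699
  ¬((A4 ∨ ¬A2) ∧ (A2 ∧ A1)) = 1 − 0.0699 = 0.9301
  → value = 0.9301
Under Gödel:
  ¬A2 = 1 − 0.22 = 0.78
  A4 ∨ ¬A2 = max(a, b) on (0.97, 0.78) = 0.97
  A2 ∧ A1 = min(a, b) on (0.22, 0.32) = 0.22
  (A4 ∨ ¬A2) ∧ (A2 ∧ A1) = min(a, b) on (0.97, 0.22) = 0.22
  ¬((A4 ∨ ¬A2) ∧ (A2 ∧ A1)) = 1 − 0.22 = 0.78
  → value = 0.7800
|0.9301 − 0.7800| = 0.150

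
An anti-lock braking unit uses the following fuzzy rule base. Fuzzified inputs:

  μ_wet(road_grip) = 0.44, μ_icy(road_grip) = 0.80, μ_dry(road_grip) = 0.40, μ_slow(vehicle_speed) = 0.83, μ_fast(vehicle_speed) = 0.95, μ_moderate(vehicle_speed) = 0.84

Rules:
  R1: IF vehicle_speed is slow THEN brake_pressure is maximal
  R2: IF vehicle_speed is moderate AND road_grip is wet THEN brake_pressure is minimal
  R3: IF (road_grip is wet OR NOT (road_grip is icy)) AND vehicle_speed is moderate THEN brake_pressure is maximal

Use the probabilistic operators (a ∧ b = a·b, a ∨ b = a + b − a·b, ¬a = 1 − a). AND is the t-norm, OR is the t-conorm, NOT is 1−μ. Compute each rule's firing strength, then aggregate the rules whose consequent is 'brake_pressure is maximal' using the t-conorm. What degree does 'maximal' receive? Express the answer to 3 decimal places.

R1: slow=0.83 → w = 0.8300
R2: moderate=0.84, wet=0.44; AND[a·b] → w = 0.3696
R3: (wet=0.44 OR ¬icy=1−0.80=0.20) = 0.5520; AND[a·b] with moderate=0.84 → w = 0.4637
Rules with consequent 'maximal': {R1, R3} → strengths 0.8300, 0.4637
Aggregate via t-conorm [a + b − a·b]: 0.9088

0.909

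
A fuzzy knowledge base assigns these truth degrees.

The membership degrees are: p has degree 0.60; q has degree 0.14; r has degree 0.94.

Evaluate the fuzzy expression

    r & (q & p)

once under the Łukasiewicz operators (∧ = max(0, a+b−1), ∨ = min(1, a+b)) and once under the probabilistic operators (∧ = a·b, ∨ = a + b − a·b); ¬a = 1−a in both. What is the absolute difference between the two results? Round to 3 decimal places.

0.079

Under Łukasiewicz:
  q & p = max(0, a+b−1) on (0.14, 0.60) = 0.00
  r & (q & p) = max(0, a+b−1) on (0.94, 0.00) = 0.00
  → value = 0.0000
Under probabilistic:
  q & p = a·b on (0.1400, 0.6000) = 0.0840
  r & (q & p) = a·b on (0.9400, 0.0840) = 0.0790
  → value = 0.0790
|0.0000 − 0.0790| = 0.079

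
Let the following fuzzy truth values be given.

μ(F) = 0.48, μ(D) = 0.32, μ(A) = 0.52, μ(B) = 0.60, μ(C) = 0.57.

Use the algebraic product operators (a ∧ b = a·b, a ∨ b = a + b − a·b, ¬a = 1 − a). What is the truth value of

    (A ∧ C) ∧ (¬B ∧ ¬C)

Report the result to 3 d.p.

0.051

A ∧ C = a·b on (0.5200, 0.5700) = 0.2964
¬B = 1 − 0.6000 = 0.4000
¬C = 1 − 0.5700 = 0.4300
¬B ∧ ¬C = a·b on (0.4000, 0.4300) = 0.1720
(A ∧ C) ∧ (¬B ∧ ¬C) = a·b on (0.2964, 0.1720) = 0.0510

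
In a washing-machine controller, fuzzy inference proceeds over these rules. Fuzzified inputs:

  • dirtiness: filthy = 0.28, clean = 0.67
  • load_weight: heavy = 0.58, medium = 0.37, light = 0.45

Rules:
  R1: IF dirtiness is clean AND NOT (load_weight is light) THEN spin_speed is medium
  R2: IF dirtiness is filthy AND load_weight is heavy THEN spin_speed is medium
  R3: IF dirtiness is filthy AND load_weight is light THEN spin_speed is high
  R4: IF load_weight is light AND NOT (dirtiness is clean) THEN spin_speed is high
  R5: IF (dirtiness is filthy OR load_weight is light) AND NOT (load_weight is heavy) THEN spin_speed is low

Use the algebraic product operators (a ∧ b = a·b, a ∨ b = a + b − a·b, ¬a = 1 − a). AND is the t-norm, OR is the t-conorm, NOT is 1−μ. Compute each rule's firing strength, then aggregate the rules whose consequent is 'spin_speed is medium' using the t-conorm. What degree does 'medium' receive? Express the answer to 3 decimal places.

0.471

R1: clean=0.67, ¬light=1−0.45=0.55; AND[a·b] → w = 0.3685
R2: filthy=0.28, heavy=0.58; AND[a·b] → w = 0.1624
R3: filthy=0.28, light=0.45; AND[a·b] → w = 0.1260
R4: light=0.45, ¬clean=1−0.67=0.33; AND[a·b] → w = 0.1485
R5: (filthy=0.28 OR light=0.45) = 0.6040; AND[a·b] with ¬heavy=1−0.58=0.42 → w = 0.2537
Rules with consequent 'medium': {R1, R2} → strengths 0.3685, 0.1624
Aggregate via t-conorm [a + b − a·b]: 0.4711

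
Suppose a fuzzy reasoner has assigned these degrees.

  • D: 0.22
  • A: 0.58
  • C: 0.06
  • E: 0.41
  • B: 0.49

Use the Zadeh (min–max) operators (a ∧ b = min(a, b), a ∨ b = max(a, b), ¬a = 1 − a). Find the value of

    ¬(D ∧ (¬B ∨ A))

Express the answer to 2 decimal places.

¬B = 1 − 0.49 = 0.51
¬B ∨ A = max(a, b) on (0.51, 0.58) = 0.58
D ∧ (¬B ∨ A) = min(a, b) on (0.22, 0.58) = 0.22
¬(D ∧ (¬B ∨ A)) = 1 − 0.22 = 0.78

0.78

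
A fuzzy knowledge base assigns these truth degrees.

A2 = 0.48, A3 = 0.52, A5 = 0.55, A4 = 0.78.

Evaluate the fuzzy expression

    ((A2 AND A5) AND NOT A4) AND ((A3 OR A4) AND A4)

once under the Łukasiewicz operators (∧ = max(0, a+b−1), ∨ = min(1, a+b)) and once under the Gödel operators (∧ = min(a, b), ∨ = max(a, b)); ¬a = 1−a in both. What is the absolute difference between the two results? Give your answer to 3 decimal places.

0.220

Under Łukasiewicz:
  A2 AND A5 = max(0, a+b−1) on (0.48, 0.55) = 0.03
  NOT A4 = 1 − 0.78 = 0.22
  (A2 AND A5) AND NOT A4 = max(0, a+b−1) on (0.03, 0.22) = 0.00
  A3 OR A4 = min(1, a+b) on (0.52, 0.78) = 1.00
  (A3 OR A4) AND A4 = max(0, a+b−1) on (1.00, 0.78) = 0.78
  ((A2 AND A5) AND NOT A4) AND ((A3 OR A4) AND A4) = max(0, a+b−1) on (0.00, 0.78) = 0.00
  → value = 0.0000
Under Gödel:
  A2 AND A5 = min(a, b) on (0.48, 0.55) = 0.48
  NOT A4 = 1 − 0.78 = 0.22
  (A2 AND A5) AND NOT A4 = min(a, b) on (0.48, 0.22) = 0.22
  A3 OR A4 = max(a, b) on (0.52, 0.78) = 0.78
  (A3 OR A4) AND A4 = min(a, b) on (0.78, 0.78) = 0.78
  ((A2 AND A5) AND NOT A4) AND ((A3 OR A4) AND A4) = min(a, b) on (0.22, 0.78) = 0.22
  → value = 0.2200
|0.0000 − 0.2200| = 0.220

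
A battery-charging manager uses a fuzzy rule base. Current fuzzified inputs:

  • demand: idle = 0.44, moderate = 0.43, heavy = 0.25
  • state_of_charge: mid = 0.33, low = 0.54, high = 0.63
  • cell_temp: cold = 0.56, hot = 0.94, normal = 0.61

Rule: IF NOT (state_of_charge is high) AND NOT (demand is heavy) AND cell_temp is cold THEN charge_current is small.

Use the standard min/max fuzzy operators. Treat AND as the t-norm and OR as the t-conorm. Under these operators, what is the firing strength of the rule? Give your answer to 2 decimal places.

0.37

firing strength: ¬high=1−0.63=0.37, ¬heavy=1−0.25=0.75, cold=0.56; AND[min(a, b)] → w = 0.37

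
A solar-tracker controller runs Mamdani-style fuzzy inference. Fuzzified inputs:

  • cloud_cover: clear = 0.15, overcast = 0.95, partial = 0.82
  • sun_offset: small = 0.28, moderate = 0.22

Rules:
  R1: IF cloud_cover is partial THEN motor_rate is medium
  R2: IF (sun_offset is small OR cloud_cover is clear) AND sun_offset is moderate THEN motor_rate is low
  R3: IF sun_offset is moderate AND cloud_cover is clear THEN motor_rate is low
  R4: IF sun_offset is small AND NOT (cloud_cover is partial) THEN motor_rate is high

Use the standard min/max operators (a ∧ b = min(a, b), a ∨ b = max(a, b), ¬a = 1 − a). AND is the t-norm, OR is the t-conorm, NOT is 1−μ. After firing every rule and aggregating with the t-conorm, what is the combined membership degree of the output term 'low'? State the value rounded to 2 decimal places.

0.22

R1: partial=0.82 → w = 0.82
R2: (small=0.28 OR clear=0.15) = 0.28; AND[min(a, b)] with moderate=0.22 → w = 0.22
R3: moderate=0.22, clear=0.15; AND[min(a, b)] → w = 0.15
R4: small=0.28, ¬partial=1−0.82=0.18; AND[min(a, b)] → w = 0.18
Rules with consequent 'low': {R2, R3} → strengths 0.22, 0.15
Aggregate via t-conorm [max(a, b)]: 0.22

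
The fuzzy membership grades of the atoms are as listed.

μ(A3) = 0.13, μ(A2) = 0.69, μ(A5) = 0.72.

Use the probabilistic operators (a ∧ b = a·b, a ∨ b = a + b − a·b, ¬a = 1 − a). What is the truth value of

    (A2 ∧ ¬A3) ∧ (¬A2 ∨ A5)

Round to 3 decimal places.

¬A3 = 1 − 0.1300 = 0.8700
A2 ∧ ¬A3 = a·b on (0.6900, 0.8700) = 0.6003
¬A2 = 1 − 0.6900 = 0.3100
¬A2 ∨ A5 = a + b − a·b on (0.3100, 0.7200) = 0.8068
(A2 ∧ ¬A3) ∧ (¬A2 ∨ A5) = a·b on (0.6003, 0.8068) = 0.4843

0.484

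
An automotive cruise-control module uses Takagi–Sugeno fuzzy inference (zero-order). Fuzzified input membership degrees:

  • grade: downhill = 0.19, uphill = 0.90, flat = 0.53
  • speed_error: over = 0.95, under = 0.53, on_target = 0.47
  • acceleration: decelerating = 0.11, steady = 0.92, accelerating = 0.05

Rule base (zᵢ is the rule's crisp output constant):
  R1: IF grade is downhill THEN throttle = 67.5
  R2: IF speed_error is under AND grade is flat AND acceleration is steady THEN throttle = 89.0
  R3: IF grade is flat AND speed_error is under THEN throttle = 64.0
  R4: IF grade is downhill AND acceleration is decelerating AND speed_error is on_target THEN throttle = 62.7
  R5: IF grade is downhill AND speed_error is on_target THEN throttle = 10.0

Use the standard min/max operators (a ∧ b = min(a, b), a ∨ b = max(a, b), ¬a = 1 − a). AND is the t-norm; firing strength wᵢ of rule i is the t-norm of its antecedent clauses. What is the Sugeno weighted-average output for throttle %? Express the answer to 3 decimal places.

R1 (z=67.5): downhill=0.19 → w = 0.19
R2 (z=89.0): under=0.53, flat=0.53, steady=0.92; AND[min(a, b)] → w = 0.53
R3 (z=64.0): flat=0.53, under=0.53; AND[min(a, b)] → w = 0.53
R4 (z=62.7): downhill=0.19, decelerating=0.11, on_target=0.47; AND[min(a, b)] → w = 0.11
R5 (z=10.0): downhill=0.19, on_target=0.47; AND[min(a, b)] → w = 0.19
Weighted average = (0.19·67.5 + 0.53·89.0 + 0.53·64.0 + 0.11·62.7 + 0.19·10.0) / (0.19 + 0.53 + 0.53 + 0.11 + 0.19)
  = 102.7120 / 1.5500 = 66.266

66.266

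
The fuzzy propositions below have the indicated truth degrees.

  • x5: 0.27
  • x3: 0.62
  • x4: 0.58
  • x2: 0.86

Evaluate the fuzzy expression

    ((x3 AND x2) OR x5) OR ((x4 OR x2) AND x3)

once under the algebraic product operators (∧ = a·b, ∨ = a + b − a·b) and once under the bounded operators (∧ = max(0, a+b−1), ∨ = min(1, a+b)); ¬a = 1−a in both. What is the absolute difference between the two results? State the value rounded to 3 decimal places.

0.142

Under algebraic product:
  x3 AND x2 = a·b on (0.6200, 0.8600) = 0.5332
  (x3 AND x2) OR x5 = a + b − a·b on (0.5332, 0.2700) = 0.6592
  x4 OR x2 = a + b − a·b on (0.5800, 0.8600) = 0.9412
  (x4 OR x2) AND x3 = a·b on (0.9412, 0.6200) = 0.5835
  ((x3 AND x2) OR x5) OR ((x4 OR x2) AND x3) = a + b − a·b on (0.6592, 0.5835) = 0.8581
  → value = 0.8581
Under bounded:
  x3 AND x2 = max(0, a+b−1) on (0.62, 0.86) = 0.48
  (x3 AND x2) OR x5 = min(1, a+b) on (0.48, 0.27) = 0.75
  x4 OR x2 = min(1, a+b) on (0.58, 0.86) = 1.00
  (x4 OR x2) AND x3 = max(0, a+b−1) on (1.00, 0.62) = 0.62
  ((x3 AND x2) OR x5) OR ((x4 OR x2) AND x3) = min(1, a+b) on (0.75, 0.62) = 1.00
  → value = 1.0000
|0.8581 − 1.0000| = 0.142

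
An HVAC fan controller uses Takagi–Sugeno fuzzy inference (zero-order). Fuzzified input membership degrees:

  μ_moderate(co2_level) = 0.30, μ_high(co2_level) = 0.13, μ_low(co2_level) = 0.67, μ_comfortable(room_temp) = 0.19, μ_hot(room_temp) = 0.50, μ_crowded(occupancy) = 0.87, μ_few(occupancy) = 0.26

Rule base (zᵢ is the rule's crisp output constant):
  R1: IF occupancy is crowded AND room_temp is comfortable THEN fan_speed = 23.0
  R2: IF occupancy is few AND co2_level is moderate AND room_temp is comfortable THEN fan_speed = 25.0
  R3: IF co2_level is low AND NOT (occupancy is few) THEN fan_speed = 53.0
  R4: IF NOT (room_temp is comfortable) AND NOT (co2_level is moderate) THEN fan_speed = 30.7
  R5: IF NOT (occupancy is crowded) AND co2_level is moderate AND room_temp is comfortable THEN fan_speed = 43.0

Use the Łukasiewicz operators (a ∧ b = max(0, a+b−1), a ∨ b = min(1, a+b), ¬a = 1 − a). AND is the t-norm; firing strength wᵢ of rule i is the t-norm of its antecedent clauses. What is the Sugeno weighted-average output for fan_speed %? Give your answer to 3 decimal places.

39.558

R1 (z=23.0): crowded=0.87, comfortable=0.19; AND[max(0, a+b−1)] → w = 0.06
R2 (z=25.0): few=0.26, moderate=0.30, comfortable=0.19; AND[max(0, a+b−1)] → w = 0.00
R3 (z=53.0): low=0.67, ¬few=1−0.26=0.74; AND[max(0, a+b−1)] → w = 0.41
R4 (z=30.7): ¬comfortable=1−0.19=0.81, ¬moderate=1−0.30=0.70; AND[max(0, a+b−1)] → w = 0.51
R5 (z=43.0): ¬crowded=1−0.87=0.13, moderate=0.30, comfortable=0.19; AND[max(0, a+b−1)] → w = 0.00
Weighted average = (0.06·23.0 + 0.00·25.0 + 0.41·53.0 + 0.51·30.7 + 0.00·43.0) / (0.06 + 0.00 + 0.41 + 0.51 + 0.00)
  = 38.7670 / 0.9800 = 39.558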